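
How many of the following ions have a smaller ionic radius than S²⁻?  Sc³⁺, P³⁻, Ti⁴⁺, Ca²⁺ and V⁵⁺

4

All of these have 18 electrons (isoelectronic). With the same electron cloud, the ion with the most protons pulls it in tightest. Nuclear charges: V⁵⁺ (Z=23), Ti⁴⁺ (Z=22), Sc³⁺ (Z=21), Ca²⁺ (Z=20), S²⁻ (Z=16), P³⁻ (Z=15). Highest Z is smallest.
Relative to S²⁻, the ions that are smaller are V⁵⁺, Ti⁴⁺, Sc³⁺, Ca²⁺. Count: 4.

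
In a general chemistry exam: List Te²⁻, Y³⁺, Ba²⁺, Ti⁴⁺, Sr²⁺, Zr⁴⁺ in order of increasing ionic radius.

Ti⁴⁺ < Zr⁴⁺ < Y³⁺ < Sr²⁺ < Ba²⁺ < Te²⁻

Work out protons and electrons: Ti⁴⁺: 18 e⁻, Z=22, Zr⁴⁺: 36 e⁻, Z=40, Y³⁺: 36 e⁻, Z=39, Sr²⁺: 36 e⁻, Z=38, Ba²⁺: 54 e⁻, Z=56, Te²⁻: 54 e⁻, Z=52. Ti⁴⁺ < Zr⁴⁺ (same group, 1 shell fewer); Zr⁴⁺ < Y³⁺ (both 36 e⁻, Z=40>39); Y³⁺ < Sr²⁺ (both 36 e⁻, Z=39>38); Sr²⁺ < Ba²⁺ (same group, 1 shell fewer); Ba²⁺ < Te²⁻ (both 54 e⁻, Z=56>52).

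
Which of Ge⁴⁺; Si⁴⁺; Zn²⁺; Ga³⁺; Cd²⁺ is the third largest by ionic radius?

Si⁴⁺: 10 e⁻, Z=14, Ge⁴⁺: 28 e⁻, Z=32, Ga³⁺: 28 e⁻, Z=31, Zn²⁺: 28 e⁻, Z=30, Cd²⁺: 46 e⁻, Z=48. Si⁴⁺ < Ge⁴⁺ (same group, 1 shell fewer); Ge⁴⁺ < Ga³⁺ (both 28 e⁻, Z=32>31); Ga³⁺ < Zn²⁺ (both 28 e⁻, Z=31>30); Zn²⁺ < Cd²⁺ (same group, period 4 vs 5).
Full ascending order: Si⁴⁺ < Ge⁴⁺ < Ga³⁺ < Zn²⁺ < Cd²⁺. Counting from the largest, position 3 is Ga³⁺.

Ga³⁺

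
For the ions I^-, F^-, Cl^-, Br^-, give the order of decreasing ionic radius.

I^- > Br^- > Cl^- > F^-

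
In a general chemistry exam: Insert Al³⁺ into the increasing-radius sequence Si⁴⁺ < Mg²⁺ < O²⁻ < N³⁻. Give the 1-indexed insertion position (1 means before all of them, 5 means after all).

All of these have 10 electrons (isoelectronic). With the same electron cloud, the ion with the most protons pulls it in tightest. Nuclear charges: Si⁴⁺ (Z=14), Al³⁺ (Z=13), Mg²⁺ (Z=12), O²⁻ (Z=8), N³⁻ (Z=7). Highest Z is smallest.
Merged order: Si⁴⁺ < Al³⁺ < Mg²⁺ < O²⁻ < N³⁻ — Al³⁺ is number 2.

2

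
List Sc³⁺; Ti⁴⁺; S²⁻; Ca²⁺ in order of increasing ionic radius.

Ti⁴⁺ < Sc³⁺ < Ca²⁺ < S²⁻

Isoelectronic series (18 e⁻ each). Size is set by nuclear charge: more protons means a smaller ion. Ti⁴⁺ (Z=22), Sc³⁺ (Z=21), Ca²⁺ (Z=20), S²⁻ (Z=16).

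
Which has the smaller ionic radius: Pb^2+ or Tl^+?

These species are isoelectronic with 80 electrons. The only difference is the number of protons: Pb^2+ (Z=82), Tl^+ (Z=81). The strongest nuclear pull (Pb^2+) gives the smallest ion.

Pb^2+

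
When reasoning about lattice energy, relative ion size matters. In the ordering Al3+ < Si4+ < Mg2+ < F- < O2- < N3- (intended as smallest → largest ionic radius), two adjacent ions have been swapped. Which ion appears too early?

Al3+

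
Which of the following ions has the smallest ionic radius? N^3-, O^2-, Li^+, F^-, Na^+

Li^+

Electron counts and nuclear charges: Li^+ (Z=3, 2 e⁻), Na^+ (Z=11, 10 e⁻), F^- (Z=9, 10 e⁻), O^2- (Z=8, 10 e⁻), N^3- (Z=7, 10 e⁻). Li^+ < Na^+ (same group, 1 shell fewer); Na^+ < F^- (both 10 e⁻, Z=11>9); F^- < O^2- (both 10 e⁻, Z=9>8); O^2- < N^3- (isoelectronic, higher Z=8 is smaller).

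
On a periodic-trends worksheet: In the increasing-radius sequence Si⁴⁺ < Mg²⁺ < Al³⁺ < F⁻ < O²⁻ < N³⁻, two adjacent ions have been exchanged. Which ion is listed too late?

Check each adjacent pair. Mg²⁺ and Al³⁺ are reversed: Al³⁺ and Mg²⁺ share 10 electrons; the higher nuclear charge on Al (Z=13) contracts it more, so Al³⁺ < Mg²⁺. No other neighbouring pair contradicts the periodic trends, so Al³⁺ is the ion listed too late.

Al³⁺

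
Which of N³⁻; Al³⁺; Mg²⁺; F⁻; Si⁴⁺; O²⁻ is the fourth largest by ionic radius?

Each ion has 10 electrons. The ranking follows nuclear charge in reverse — greater Z gives a smaller radius. Si⁴⁺ (Z=14), Al³⁺ (Z=13), Mg²⁺ (Z=12), F⁻ (Z=9), O²⁻ (Z=8), N³⁻ (Z=7).
That gives Si⁴⁺ < Al³⁺ < Mg²⁺ < F⁻ < O²⁻ < N³⁻. From the largest end, number 4 is Mg²⁺.

Mg²⁺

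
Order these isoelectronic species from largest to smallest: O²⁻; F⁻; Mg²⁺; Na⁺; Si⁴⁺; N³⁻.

N³⁻ > O²⁻ > F⁻ > Na⁺ > Mg²⁺ > Si⁴⁺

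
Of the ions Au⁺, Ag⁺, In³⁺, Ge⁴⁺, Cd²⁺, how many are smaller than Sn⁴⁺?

1

Electron counts and nuclear charges: Ge⁴⁺ (Z=32, 28 e⁻), Sn⁴⁺ (Z=50, 46 e⁻), In³⁺ (Z=49, 46 e⁻), Cd²⁺ (Z=48, 46 e⁻), Ag⁺ (Z=47, 46 e⁻), Au⁺ (Z=79, 78 e⁻). Ge⁴⁺ < Sn⁴⁺ (same group, 1 shell fewer); Sn⁴⁺ < In³⁺ (both 46 e⁻, Z=50>49); In³⁺ < Cd²⁺ (isoelectronic, higher Z=49 is smaller); Cd²⁺ < Ag⁺ (both 46 e⁻, Z=48>47); Ag⁺ < Au⁺ (same group, 1 shell fewer).
Ordering all of them (including Sn⁴⁺) by radius gives Ge⁴⁺ < Sn⁴⁺ < In³⁺ < Cd²⁺ < Ag⁺ < Au⁺. So 1 is smaller.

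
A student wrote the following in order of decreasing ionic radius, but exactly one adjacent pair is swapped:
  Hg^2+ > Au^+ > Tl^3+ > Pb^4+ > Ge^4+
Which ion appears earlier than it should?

Hg^2+

Check each adjacent pair. Hg^2+ and Au^+ are reversed: Hg^2+ and Au^+ share 78 electrons; the higher nuclear charge on Hg (Z=80) contracts it more, so Hg^2+ < Au^+. No other neighbouring pair contradicts the periodic trends, so Hg^2+ is the ion listed too early.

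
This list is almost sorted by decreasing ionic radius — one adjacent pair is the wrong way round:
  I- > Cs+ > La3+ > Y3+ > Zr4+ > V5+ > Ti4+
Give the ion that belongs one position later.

V5+

Compare adjacent ions: both have 18 electrons but Z(V)=23 > Z(Ti)=22, so V5+ should be the smaller of the two — yet in this decreasing list V5+ sits before Ti4+. Nothing else is reversed, so V5+ should move one place to the right.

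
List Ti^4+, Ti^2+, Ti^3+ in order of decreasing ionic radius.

These are all Ti ions. Removing more electrons (higher positive charge) pulls the remaining electrons in closer, so Ti^4+ is smallest and Ti^2+ is largest.

Ti^2+ > Ti^3+ > Ti^4+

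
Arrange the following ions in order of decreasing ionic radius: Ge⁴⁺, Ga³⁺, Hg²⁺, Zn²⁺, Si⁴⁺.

Si⁴⁺ has 10 e⁻ (Z=14), Ge⁴⁺ has 28 e⁻ (Z=32), Ga³⁺ has 28 e⁻ (Z=31), Zn²⁺ has 28 e⁻ (Z=30), Hg²⁺ has 78 e⁻ (Z=80). Si⁴⁺ < Ge⁴⁺ (same group, period 3 vs 4); Ge⁴⁺ < Ga³⁺ (both 28 e⁻, Z=32>31); Ga³⁺ < Zn²⁺ (isoelectronic, higher Z=31 is smaller); Zn²⁺ < Hg²⁺ (same group, period 4 vs 6).

Hg²⁺ > Zn²⁺ > Ga³⁺ > Ge⁴⁺ > Si⁴⁺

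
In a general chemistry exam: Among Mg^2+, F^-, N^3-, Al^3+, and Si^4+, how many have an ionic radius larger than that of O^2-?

1

These species are isoelectronic with 10 electrons. The only difference is the number of protons: Si^4+ (Z=14), Al^3+ (Z=13), Mg^2+ (Z=12), F^- (Z=9), O^2- (Z=8), N^3- (Z=7). The strongest nuclear pull (Si^4+) gives the smallest ion.
Placing each against O^2-: smaller — Si^4+, Al^3+, Mg^2+, F^-; larger — N^3-. That's 1.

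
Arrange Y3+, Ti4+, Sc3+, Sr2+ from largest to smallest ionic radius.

Sr2+ > Y3+ > Sc3+ > Ti4+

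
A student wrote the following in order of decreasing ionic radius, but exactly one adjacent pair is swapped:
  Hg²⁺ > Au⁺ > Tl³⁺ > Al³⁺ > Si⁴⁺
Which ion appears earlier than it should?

Scanning neighbour by neighbour, only Hg²⁺/Au⁺ violates a trend: they are isoelectronic (78 e⁻) and Hg has more protons than Au (80 vs 79), making Hg²⁺ smaller. That makes Hg²⁺ the one sitting a position early relative to where it belongs.

Hg²⁺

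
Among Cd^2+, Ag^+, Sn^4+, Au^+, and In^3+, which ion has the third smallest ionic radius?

Cd^2+

Tabulating Z and e⁻: Sn^4+ has 46 e⁻ (Z=50), In^3+ has 46 e⁻ (Z=49), Cd^2+ has 46 e⁻ (Z=48), Ag^+ has 46 e⁻ (Z=47), Au^+ has 78 e⁻ (Z=79). Sn^4+ < In^3+ (both 46 e⁻, Z=50>49); In^3+ < Cd^2+ (both 46 e⁻, Z=49>48); Cd^2+ < Ag^+ (isoelectronic, higher Z=48 is smaller); Ag^+ < Au^+ (same group, 1 shell fewer).
Ordering: Sn^4+ < In^3+ < Cd^2+ < Ag^+ < Au^+. The third smallest is Cd^2+.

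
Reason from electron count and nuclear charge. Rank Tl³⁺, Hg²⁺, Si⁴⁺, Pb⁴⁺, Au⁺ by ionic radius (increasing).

Si⁴⁺ < Pb⁴⁺ < Tl³⁺ < Hg²⁺ < Au⁺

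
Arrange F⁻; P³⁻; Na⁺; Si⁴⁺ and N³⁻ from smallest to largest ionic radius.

Si⁴⁺ < Na⁺ < F⁻ < N³⁻ < P³⁻

Si⁴⁺ has 10 e⁻ (Z=14), Na⁺ has 10 e⁻ (Z=11), F⁻ has 10 e⁻ (Z=9), N³⁻ has 10 e⁻ (Z=7), P³⁻ has 18 e⁻ (Z=15). Si⁴⁺ < Na⁺ (both 10 e⁻, Z=14>11); Na⁺ < F⁻ (both 10 e⁻, Z=11>9); F⁻ < N³⁻ (both 10 e⁻, Z=9>7); N³⁻ < P³⁻ (same group, 1 shell fewer).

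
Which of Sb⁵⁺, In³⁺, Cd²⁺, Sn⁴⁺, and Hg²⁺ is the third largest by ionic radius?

In³⁺

First list Z and electron count for each: Sb⁵⁺ has 46 e⁻ (Z=51), Sn⁴⁺ has 46 e⁻ (Z=50), In³⁺ has 46 e⁻ (Z=49), Cd²⁺ has 46 e⁻ (Z=48), Hg²⁺ has 78 e⁻ (Z=80). Sb⁵⁺ < Sn⁴⁺ (both 46 e⁻, Z=51>50); Sn⁴⁺ < In³⁺ (isoelectronic, higher Z=50 is smaller); In³⁺ < Cd²⁺ (isoelectronic, higher Z=49 is smaller); Cd²⁺ < Hg²⁺ (same group, 1 shell fewer).
That gives Sb⁵⁺ < Sn⁴⁺ < In³⁺ < Cd²⁺ < Hg²⁺. From the largest end, number 3 is In³⁺.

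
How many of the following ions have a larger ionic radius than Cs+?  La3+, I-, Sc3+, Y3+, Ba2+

1

Tabulating Z and e⁻: Sc3+ (Z=21, 18 e⁻), Y3+ (Z=39, 36 e⁻), La3+ (Z=57, 54 e⁻), Ba2+ (Z=56, 54 e⁻), Cs+ (Z=55, 54 e⁻), I- (Z=53, 54 e⁻). Sc3+ < Y3+ (same group, period 4 vs 5); Y3+ < La3+ (same group, 1 shell fewer); La3+ < Ba2+ (isoelectronic, higher Z=57 is smaller); Ba2+ < Cs+ (isoelectronic, higher Z=56 is smaller); Cs+ < I- (isoelectronic, higher Z=55 is smaller).
Relative to Cs+, the ions that are larger are I-. Count: 1.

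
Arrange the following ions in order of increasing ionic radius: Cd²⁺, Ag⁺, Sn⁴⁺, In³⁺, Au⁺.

Sn⁴⁺ < In³⁺ < Cd²⁺ < Ag⁺ < Au⁺

Work out protons and electrons: Sn⁴⁺: 46 e⁻, Z=50, In³⁺: 46 e⁻, Z=49, Cd²⁺: 46 e⁻, Z=48, Ag⁺: 46 e⁻, Z=47, Au⁺: 78 e⁻, Z=79. Sn⁴⁺ < In³⁺ (isoelectronic, higher Z=50 is smaller); In³⁺ < Cd²⁺ (isoelectronic, higher Z=49 is smaller); Cd²⁺ < Ag⁺ (both 46 e⁻, Z=48>47); Ag⁺ < Au⁺ (same group, period 5 vs 6).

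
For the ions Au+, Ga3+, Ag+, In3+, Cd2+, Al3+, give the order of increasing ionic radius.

Al3+ (Z=13, 10 e⁻), Ga3+ (Z=31, 28 e⁻), In3+ (Z=49, 46 e⁻), Cd2+ (Z=48, 46 e⁻), Ag+ (Z=47, 46 e⁻), Au+ (Z=79, 78 e⁻). Al3+ < Ga3+ (same group, 1 shell fewer); Ga3+ < In3+ (same group, 1 shell fewer); In3+ < Cd2+ (both 46 e⁻, Z=49>48); Cd2+ < Ag+ (isoelectronic, higher Z=48 is smaller); Ag+ < Au+ (same group, period 5 vs 6).

Al3+ < Ga3+ < In3+ < Cd2+ < Ag+ < Au+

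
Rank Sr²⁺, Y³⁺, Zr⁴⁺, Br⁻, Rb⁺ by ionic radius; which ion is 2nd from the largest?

Rb⁺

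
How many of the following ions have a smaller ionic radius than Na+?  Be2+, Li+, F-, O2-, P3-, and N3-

2

Work out protons and electrons: Be2+ (Z=4, 2 e⁻), Li+ (Z=3, 2 e⁻), Na+ (Z=11, 10 e⁻), F- (Z=9, 10 e⁻), O2- (Z=8, 10 e⁻), N3- (Z=7, 10 e⁻), P3- (Z=15, 18 e⁻). Be2+ < Li+ (isoelectronic, higher Z=4 is smaller); Li+ < Na+ (same group, 1 shell fewer); Na+ < F- (isoelectronic, higher Z=11 is smaller); F- < O2- (both 10 e⁻, Z=9>8); O2- < N3- (both 10 e⁻, Z=8>7); N3- < P3- (same group, period 2 vs 3).
Placing each against Na+: smaller — Be2+, Li+; larger — F-, O2-, N3-, P3-. So 2 are smaller.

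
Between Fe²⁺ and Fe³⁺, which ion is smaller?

For a single element, ionic radius drops as positive charge rises — Fe³⁺ < Fe²⁺.

Fe³⁺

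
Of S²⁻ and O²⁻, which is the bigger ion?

S²⁻

Same group, same charge. Going down the group adds an extra shell of electrons, so the ion gets larger: O²⁻ is highest in the group and smallest.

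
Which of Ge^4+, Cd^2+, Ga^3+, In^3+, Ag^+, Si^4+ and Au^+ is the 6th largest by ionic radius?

Ge^4+

Tabulating Z and e⁻: Si^4+ (Z=14, 10 e⁻), Ge^4+ (Z=32, 28 e⁻), Ga^3+ (Z=31, 28 e⁻), In^3+ (Z=49, 46 e⁻), Cd^2+ (Z=48, 46 e⁻), Ag^+ (Z=47, 46 e⁻), Au^+ (Z=79, 78 e⁻). Si^4+ < Ge^4+ (same group, period 3 vs 4); Ge^4+ < Ga^3+ (both 28 e⁻, Z=32>31); Ga^3+ < In^3+ (same group, period 4 vs 5); In^3+ < Cd^2+ (isoelectronic, higher Z=49 is smaller); Cd^2+ < Ag^+ (both 46 e⁻, Z=48>47); Ag^+ < Au^+ (same group, 1 shell fewer).
So the order is Si^4+ < Ge^4+ < Ga^3+ < In^3+ < Cd^2+ < Ag^+ < Au^+; the 6th-largest ion is Ge^4+.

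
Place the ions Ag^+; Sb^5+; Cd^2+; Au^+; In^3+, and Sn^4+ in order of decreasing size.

Au^+ > Ag^+ > Cd^2+ > In^3+ > Sn^4+ > Sb^5+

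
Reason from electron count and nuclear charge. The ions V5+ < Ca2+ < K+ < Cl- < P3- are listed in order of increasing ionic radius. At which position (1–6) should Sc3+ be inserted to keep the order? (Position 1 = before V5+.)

These species are isoelectronic with 18 electrons. The only difference is the number of protons: V5+ (Z=23), Sc3+ (Z=21), Ca2+ (Z=20), K+ (Z=19), Cl- (Z=17), P3- (Z=15). The strongest nuclear pull (V5+) gives the smallest ion.
Putting Sc3+ in gives V5+ < Sc3+ < Ca2+ < K+ < Cl- < P3-; it lands at slot 2.

2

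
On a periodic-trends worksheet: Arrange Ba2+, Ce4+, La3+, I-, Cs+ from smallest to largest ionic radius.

Ce4+ < La3+ < Ba2+ < Cs+ < I-

Each ion has 54 electrons. The ranking follows nuclear charge in reverse — greater Z gives a smaller radius. Ce4+ (Z=58), La3+ (Z=57), Ba2+ (Z=56), Cs+ (Z=55), I- (Z=53).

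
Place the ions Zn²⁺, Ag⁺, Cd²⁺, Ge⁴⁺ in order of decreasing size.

Ge⁴⁺ has 28 e⁻ (Z=32), Zn²⁺ has 28 e⁻ (Z=30), Cd²⁺ has 46 e⁻ (Z=48), Ag⁺ has 46 e⁻ (Z=47). Ge⁴⁺ < Zn²⁺ (both 28 e⁻, Z=32>30); Zn²⁺ < Cd²⁺ (same group, period 4 vs 5); Cd²⁺ < Ag⁺ (isoelectronic, higher Z=48 is smaller).

Ag⁺ > Cd²⁺ > Zn²⁺ > Ge⁴⁺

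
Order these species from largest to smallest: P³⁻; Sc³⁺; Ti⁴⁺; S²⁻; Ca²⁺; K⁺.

P³⁻ > S²⁻ > K⁺ > Ca²⁺ > Sc³⁺ > Ti⁴⁺

All of these have 18 electrons (isoelectronic). With the same electron cloud, the ion with the most protons pulls it in tightest. Nuclear charges: Ti⁴⁺ (Z=22), Sc³⁺ (Z=21), Ca²⁺ (Z=20), K⁺ (Z=19), S²⁻ (Z=16), P³⁻ (Z=15). Highest Z is smallest.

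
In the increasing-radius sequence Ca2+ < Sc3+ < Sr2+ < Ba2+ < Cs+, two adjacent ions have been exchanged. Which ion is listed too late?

Scanning neighbour by neighbour, only Ca2+/Sc3+ violates a trend: both have 18 electrons but Z(Sc)=21 > Z(Ca)=20, so Sc3+ should be the smaller of the two. That makes Sc3+ the one sitting a position late relative to where it belongs.

Sc3+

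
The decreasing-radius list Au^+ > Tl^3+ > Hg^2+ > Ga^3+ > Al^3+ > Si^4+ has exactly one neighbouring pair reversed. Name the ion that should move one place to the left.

Hg^2+

Compare adjacent ions: both have 78 electrons but Z(Tl)=81 > Z(Hg)=80, so Tl^3+ should be the smaller of the two — yet in this decreasing list Tl^3+ sits before Hg^2+. Nothing else is reversed, so Hg^2+ should move one place to the left.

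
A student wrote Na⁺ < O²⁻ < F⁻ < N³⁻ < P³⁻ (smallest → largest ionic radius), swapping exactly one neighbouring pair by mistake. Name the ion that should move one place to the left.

Compare adjacent ions: both have 10 electrons but Z(F)=9 > Z(O)=8, so F⁻ should be the smaller of the two — yet in this increasing list O²⁻ sits before F⁻. Nothing else is reversed, so F⁻ should move one place to the left.

F⁻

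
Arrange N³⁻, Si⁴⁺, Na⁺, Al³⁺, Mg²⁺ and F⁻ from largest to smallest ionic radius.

N³⁻ > F⁻ > Na⁺ > Mg²⁺ > Al³⁺ > Si⁴⁺

All of these have 10 electrons (isoelectronic). With the same electron cloud, the ion with the most protons pulls it in tightest. Nuclear charges: Si⁴⁺ (Z=14), Al³⁺ (Z=13), Mg²⁺ (Z=12), Na⁺ (Z=11), F⁻ (Z=9), N³⁻ (Z=7). Highest Z is smallest.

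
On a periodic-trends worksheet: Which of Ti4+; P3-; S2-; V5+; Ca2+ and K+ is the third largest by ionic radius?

K+

All of these have 18 electrons (isoelectronic). With the same electron cloud, the ion with the most protons pulls it in tightest. Nuclear charges: V5+ (Z=23), Ti4+ (Z=22), Ca2+ (Z=20), K+ (Z=19), S2- (Z=16), P3- (Z=15). Highest Z is smallest.
So the order is V5+ < Ti4+ < Ca2+ < K+ < S2- < P3-; the 3rd-largest ion is K+.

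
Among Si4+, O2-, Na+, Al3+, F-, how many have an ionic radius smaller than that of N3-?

5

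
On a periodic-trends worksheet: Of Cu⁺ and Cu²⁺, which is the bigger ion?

These are all Cu ions. Removing more electrons (higher positive charge) pulls the remaining electrons in closer, so Cu²⁺ is smallest and Cu⁺ is largest.

Cu⁺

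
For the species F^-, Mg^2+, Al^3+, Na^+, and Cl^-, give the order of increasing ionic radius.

First list Z and electron count for each: Al^3+: 10 e⁻, Z=13, Mg^2+: 10 e⁻, Z=12, Na^+: 10 e⁻, Z=11, F^-: 10 e⁻, Z=9, Cl^-: 18 e⁻, Z=17. Al^3+ < Mg^2+ (both 10 e⁻, Z=13>12); Mg^2+ < Na^+ (both 10 e⁻, Z=12>11); Na^+ < F^- (isoelectronic, higher Z=11 is smaller); F^- < Cl^- (same group, period 2 vs 3).

Al^3+ < Mg^2+ < Na^+ < F^- < Cl^-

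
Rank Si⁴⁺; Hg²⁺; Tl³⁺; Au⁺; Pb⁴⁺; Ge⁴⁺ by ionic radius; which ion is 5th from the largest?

Ge⁴⁺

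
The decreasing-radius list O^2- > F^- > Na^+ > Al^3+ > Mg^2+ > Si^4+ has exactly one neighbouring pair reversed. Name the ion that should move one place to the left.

Mg^2+

The pair Al^3+, Mg^2+ is the wrong way round — Al^3+ and Mg^2+ share 10 electrons; the higher nuclear charge on Al (Z=13) contracts it more, so Al^3+ < Mg^2+. All other adjacent pairs agree with periodic trends, so Mg^2+ is the misplaced ion.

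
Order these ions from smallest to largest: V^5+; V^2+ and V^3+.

V^5+ < V^3+ < V^2+

These are all V ions. Removing more electrons (higher positive charge) pulls the remaining electrons in closer, so V^5+ is smallest and V^2+ is largest.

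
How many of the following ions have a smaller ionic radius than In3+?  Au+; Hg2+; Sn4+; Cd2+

Tabulating Z and e⁻: Sn4+: 46 e⁻, Z=50, In3+: 46 e⁻, Z=49, Cd2+: 46 e⁻, Z=48, Hg2+: 78 e⁻, Z=80, Au+: 78 e⁻, Z=79. Sn4+ < In3+ (both 46 e⁻, Z=50>49); In3+ < Cd2+ (isoelectronic, higher Z=49 is smaller); Cd2+ < Hg2+ (same group, period 5 vs 6); Hg2+ < Au+ (both 78 e⁻, Z=80>79).
Placing each against In3+: smaller — Sn4+; larger — Cd2+, Hg2+, Au+. That's 1.

1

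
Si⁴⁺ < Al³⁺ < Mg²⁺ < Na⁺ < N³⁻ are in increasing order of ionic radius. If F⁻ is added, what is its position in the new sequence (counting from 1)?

Isoelectronic series (10 e⁻ each). Size is set by nuclear charge: more protons means a smaller ion. Si⁴⁺ (Z=14), Al³⁺ (Z=13), Mg²⁺ (Z=12), Na⁺ (Z=11), F⁻ (Z=9), N³⁻ (Z=7).
Putting F⁻ in gives Si⁴⁺ < Al³⁺ < Mg²⁺ < Na⁺ < F⁻ < N³⁻; it lands at slot 5.

5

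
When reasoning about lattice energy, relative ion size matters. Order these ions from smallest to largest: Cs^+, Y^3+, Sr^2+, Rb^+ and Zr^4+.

Work out protons and electrons: Zr^4+ (Z=40, 36 e⁻), Y^3+ (Z=39, 36 e⁻), Sr^2+ (Z=38, 36 e⁻), Rb^+ (Z=37, 36 e⁻), Cs^+ (Z=55, 54 e⁻). Zr^4+ < Y^3+ (isoelectronic, higher Z=40 is smaller); Y^3+ < Sr^2+ (isoelectronic, higher Z=39 is smaller); Sr^2+ < Rb^+ (isoelectronic, higher Z=38 is smaller); Rb^+ < Cs^+ (same group, period 5 vs 6).

Zr^4+ < Y^3+ < Sr^2+ < Rb^+ < Cs^+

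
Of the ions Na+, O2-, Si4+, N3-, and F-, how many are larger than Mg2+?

4

Each ion has 10 electrons. The ranking follows nuclear charge in reverse — greater Z gives a smaller radius. Si4+ (Z=14), Mg2+ (Z=12), Na+ (Z=11), F- (Z=9), O2- (Z=8), N3- (Z=7).
Overall: Si4+ < Mg2+ < Na+ < F- < O2- < N3-. Mg2+ has 1 below it and 4 above. Count: 4.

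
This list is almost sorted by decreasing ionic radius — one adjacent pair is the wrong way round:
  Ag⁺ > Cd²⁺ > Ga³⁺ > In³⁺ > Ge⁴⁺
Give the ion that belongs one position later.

Scanning neighbour by neighbour, only Ga³⁺/In³⁺ violates a trend: same group and charge — period 4 sits above period 5, so Ga³⁺ is smaller. That makes Ga³⁺ the one sitting a position early relative to where it belongs.

Ga³⁺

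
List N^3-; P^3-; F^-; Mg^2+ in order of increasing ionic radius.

First list Z and electron count for each: Mg^2+ (Z=12, 10 e⁻), F^- (Z=9, 10 e⁻), N^3- (Z=7, 10 e⁻), P^3- (Z=15, 18 e⁻). Mg^2+ < F^- (both 10 e⁻, Z=12>9); F^- < N^3- (isoelectronic, higher Z=9 is smaller); N^3- < P^3- (same group, period 2 vs 3).

Mg^2+ < F^- < N^3- < P^3-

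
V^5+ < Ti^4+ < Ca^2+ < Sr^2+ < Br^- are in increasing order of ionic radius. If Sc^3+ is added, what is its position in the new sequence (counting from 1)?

3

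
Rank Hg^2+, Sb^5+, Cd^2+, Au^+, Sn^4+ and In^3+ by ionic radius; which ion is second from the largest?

Sb^5+: 46 e⁻, Z=51, Sn^4+: 46 e⁻, Z=50, In^3+: 46 e⁻, Z=49, Cd^2+: 46 e⁻, Z=48, Hg^2+: 78 e⁻, Z=80, Au^+: 78 e⁻, Z=79. Sb^5+ < Sn^4+ (both 46 e⁻, Z=51>50); Sn^4+ < In^3+ (both 46 e⁻, Z=50>49); In^3+ < Cd^2+ (isoelectronic, higher Z=49 is smaller); Cd^2+ < Hg^2+ (same group, 1 shell fewer); Hg^2+ < Au^+ (isoelectronic, higher Z=80 is smaller).
Ordering: Sb^5+ < Sn^4+ < In^3+ < Cd^2+ < Hg^2+ < Au^+. The second largest is Hg^2+.

Hg^2+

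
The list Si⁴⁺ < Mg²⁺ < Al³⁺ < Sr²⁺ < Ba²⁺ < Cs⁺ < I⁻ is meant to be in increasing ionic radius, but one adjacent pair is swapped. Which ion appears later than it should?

Al³⁺

Compare adjacent ions: they are isoelectronic (10 e⁻) and Al has more protons than Mg (13 vs 12), making Al³⁺ smaller — yet in this increasing list Mg²⁺ sits before Al³⁺. Nothing else is reversed, so Al³⁺ should move one place to the left.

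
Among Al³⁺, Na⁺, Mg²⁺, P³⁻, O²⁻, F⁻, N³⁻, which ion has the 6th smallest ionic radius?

N³⁻

Electron counts and nuclear charges: Al³⁺: 10 e⁻, Z=13, Mg²⁺: 10 e⁻, Z=12, Na⁺: 10 e⁻, Z=11, F⁻: 10 e⁻, Z=9, O²⁻: 10 e⁻, Z=8, N³⁻: 10 e⁻, Z=7, P³⁻: 18 e⁻, Z=15. Al³⁺ < Mg²⁺ (both 10 e⁻, Z=13>12); Mg²⁺ < Na⁺ (both 10 e⁻, Z=12>11); Na⁺ < F⁻ (both 10 e⁻, Z=11>9); F⁻ < O²⁻ (both 10 e⁻, Z=9>8); O²⁻ < N³⁻ (both 10 e⁻, Z=8>7); N³⁻ < P³⁻ (same group, period 2 vs 3).
Ordering: Al³⁺ < Mg²⁺ < Na⁺ < F⁻ < O²⁻ < N³⁻ < P³⁻. The 6th smallest is N³⁻.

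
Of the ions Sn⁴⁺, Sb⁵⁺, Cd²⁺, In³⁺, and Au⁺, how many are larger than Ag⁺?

1

Work out protons and electrons: Sb⁵⁺ (Z=51, 46 e⁻), Sn⁴⁺ (Z=50, 46 e⁻), In³⁺ (Z=49, 46 e⁻), Cd²⁺ (Z=48, 46 e⁻), Ag⁺ (Z=47, 46 e⁻), Au⁺ (Z=79, 78 e⁻). Sb⁵⁺ < Sn⁴⁺ (isoelectronic, higher Z=51 is smaller); Sn⁴⁺ < In³⁺ (isoelectronic, higher Z=50 is smaller); In³⁺ < Cd²⁺ (both 46 e⁻, Z=49>48); Cd²⁺ < Ag⁺ (isoelectronic, higher Z=48 is smaller); Ag⁺ < Au⁺ (same group, period 5 vs 6).
Relative to Ag⁺, the ions that are larger are Au⁺. That's 1.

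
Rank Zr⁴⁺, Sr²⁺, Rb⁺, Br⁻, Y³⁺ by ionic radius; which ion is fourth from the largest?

Each ion has 36 electrons. The ranking follows nuclear charge in reverse — greater Z gives a smaller radius. Zr⁴⁺ (Z=40), Y³⁺ (Z=39), Sr²⁺ (Z=38), Rb⁺ (Z=37), Br⁻ (Z=35).
Full ascending order: Zr⁴⁺ < Y³⁺ < Sr²⁺ < Rb⁺ < Br⁻. Counting from the largest, position 4 is Y³⁺.

Y³⁺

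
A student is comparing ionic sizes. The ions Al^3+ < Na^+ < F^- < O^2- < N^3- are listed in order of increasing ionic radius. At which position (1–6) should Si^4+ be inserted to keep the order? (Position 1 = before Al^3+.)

1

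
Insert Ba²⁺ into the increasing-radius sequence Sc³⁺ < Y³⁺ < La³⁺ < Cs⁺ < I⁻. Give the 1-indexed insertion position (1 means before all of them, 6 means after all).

4

Sc³⁺: 18 e⁻, Z=21, Y³⁺: 36 e⁻, Z=39, La³⁺: 54 e⁻, Z=57, Ba²⁺: 54 e⁻, Z=56, Cs⁺: 54 e⁻, Z=55, I⁻: 54 e⁻, Z=53. Sc³⁺ < Y³⁺ (same group, period 4 vs 5); Y³⁺ < La³⁺ (same group, period 5 vs 6); La³⁺ < Ba²⁺ (isoelectronic, higher Z=57 is smaller); Ba²⁺ < Cs⁺ (both 54 e⁻, Z=56>55); Cs⁺ < I⁻ (isoelectronic, higher Z=55 is smaller).
The complete sequence is Sc³⁺ < Y³⁺ < La³⁺ < Ba²⁺ < Cs⁺ < I⁻. Ba²⁺ sits at position 4.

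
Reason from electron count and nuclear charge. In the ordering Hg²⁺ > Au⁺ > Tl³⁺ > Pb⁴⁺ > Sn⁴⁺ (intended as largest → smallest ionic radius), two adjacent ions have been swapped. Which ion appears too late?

Au⁺

Scanning neighbour by neighbour, only Hg²⁺/Au⁺ violates a trend: both have 78 electrons but Z(Hg)=80 > Z(Au)=79, so Hg²⁺ should be the smaller of the two. That makes Au⁺ the one sitting a position late relative to where it belongs.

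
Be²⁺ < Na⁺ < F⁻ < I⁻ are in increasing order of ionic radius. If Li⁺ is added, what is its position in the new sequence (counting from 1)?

2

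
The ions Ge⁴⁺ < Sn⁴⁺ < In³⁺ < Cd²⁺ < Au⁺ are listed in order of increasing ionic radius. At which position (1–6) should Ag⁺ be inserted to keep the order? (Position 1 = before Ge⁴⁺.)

Electron counts and nuclear charges: Ge⁴⁺: 28 e⁻, Z=32, Sn⁴⁺: 46 e⁻, Z=50, In³⁺: 46 e⁻, Z=49, Cd²⁺: 46 e⁻, Z=48, Ag⁺: 46 e⁻, Z=47, Au⁺: 78 e⁻, Z=79. Ge⁴⁺ < Sn⁴⁺ (same group, 1 shell fewer); Sn⁴⁺ < In³⁺ (isoelectronic, higher Z=50 is smaller); In³⁺ < Cd²⁺ (isoelectronic, higher Z=49 is smaller); Cd²⁺ < Ag⁺ (isoelectronic, higher Z=48 is smaller); Ag⁺ < Au⁺ (same group, 1 shell fewer).
Merged order: Ge⁴⁺ < Sn⁴⁺ < In³⁺ < Cd²⁺ < Ag⁺ < Au⁺ — Ag⁺ is number 5.

5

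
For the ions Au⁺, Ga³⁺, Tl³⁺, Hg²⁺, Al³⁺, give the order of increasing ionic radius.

Al³⁺ < Ga³⁺ < Tl³⁺ < Hg²⁺ < Au⁺

First list Z and electron count for each: Al³⁺ (Z=13, 10 e⁻), Ga³⁺ (Z=31, 28 e⁻), Tl³⁺ (Z=81, 78 e⁻), Hg²⁺ (Z=80, 78 e⁻), Au⁺ (Z=79, 78 e⁻). Al³⁺ < Ga³⁺ (same group, period 3 vs 4); Ga³⁺ < Tl³⁺ (same group, 2 shells fewer); Tl³⁺ < Hg²⁺ (both 78 e⁻, Z=81>80); Hg²⁺ < Au⁺ (both 78 e⁻, Z=80>79).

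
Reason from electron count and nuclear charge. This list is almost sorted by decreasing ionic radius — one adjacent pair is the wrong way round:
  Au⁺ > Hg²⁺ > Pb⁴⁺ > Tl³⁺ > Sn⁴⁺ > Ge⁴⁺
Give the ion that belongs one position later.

Pb⁴⁺

Check each adjacent pair. Pb⁴⁺ and Tl³⁺ are reversed: they are isoelectronic (78 e⁻) and Pb has more protons than Tl (82 vs 81), making Pb⁴⁺ smaller. No other neighbouring pair contradicts the periodic trends, so Pb⁴⁺ is the ion listed too early.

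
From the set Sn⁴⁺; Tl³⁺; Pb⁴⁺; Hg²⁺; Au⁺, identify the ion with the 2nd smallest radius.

Pb⁴⁺

Sn⁴⁺ (Z=50, 46 e⁻), Pb⁴⁺ (Z=82, 78 e⁻), Tl³⁺ (Z=81, 78 e⁻), Hg²⁺ (Z=80, 78 e⁻), Au⁺ (Z=79, 78 e⁻). Sn⁴⁺ < Pb⁴⁺ (same group, period 5 vs 6); Pb⁴⁺ < Tl³⁺ (isoelectronic, higher Z=82 is smaller); Tl³⁺ < Hg²⁺ (isoelectronic, higher Z=81 is smaller); Hg²⁺ < Au⁺ (both 78 e⁻, Z=80>79).
Full ascending order: Sn⁴⁺ < Pb⁴⁺ < Tl³⁺ < Hg²⁺ < Au⁺. Counting from the smallest, position 2 is Pb⁴⁺.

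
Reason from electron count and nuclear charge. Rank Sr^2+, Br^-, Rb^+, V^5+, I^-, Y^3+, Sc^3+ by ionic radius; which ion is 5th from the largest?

Y^3+

Work out protons and electrons: V^5+ (Z=23, 18 e⁻), Sc^3+ (Z=21, 18 e⁻), Y^3+ (Z=39, 36 e⁻), Sr^2+ (Z=38, 36 e⁻), Rb^+ (Z=37, 36 e⁻), Br^- (Z=35, 36 e⁻), I^- (Z=53, 54 e⁻). V^5+ < Sc^3+ (both 18 e⁻, Z=23>21); Sc^3+ < Y^3+ (same group, period 4 vs 5); Y^3+ < Sr^2+ (isoelectronic, higher Z=39 is smaller); Sr^2+ < Rb^+ (isoelectronic, higher Z=38 is smaller); Rb^+ < Br^- (both 36 e⁻, Z=37>35); Br^- < I^- (same group, 1 shell fewer).
Full ascending order: V^5+ < Sc^3+ < Y^3+ < Sr^2+ < Rb^+ < Br^- < I^-. Counting from the largest, position 5 is Y^3+.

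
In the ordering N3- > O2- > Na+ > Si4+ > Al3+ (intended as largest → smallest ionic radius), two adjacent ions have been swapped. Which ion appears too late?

Scanning neighbour by neighbour, only Si4+/Al3+ violates a trend: both have 10 electrons but Z(Si)=14 > Z(Al)=13, so Si4+ should be the smaller of the two. That makes Al3+ the one sitting a position late relative to where it belongs.

Al3+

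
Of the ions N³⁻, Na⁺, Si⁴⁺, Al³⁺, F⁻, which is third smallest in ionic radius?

All of these have 10 electrons (isoelectronic). With the same electron cloud, the ion with the most protons pulls it in tightest. Nuclear charges: Si⁴⁺ (Z=14), Al³⁺ (Z=13), Na⁺ (Z=11), F⁻ (Z=9), N³⁻ (Z=7). Highest Z is smallest.
That gives Si⁴⁺ < Al³⁺ < Na⁺ < F⁻ < N³⁻. From the smallest end, number 3 is Na⁺.

Na⁺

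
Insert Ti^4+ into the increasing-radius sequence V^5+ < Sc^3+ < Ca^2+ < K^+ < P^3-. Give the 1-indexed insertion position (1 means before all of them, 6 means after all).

2

All of these have 18 electrons (isoelectronic). With the same electron cloud, the ion with the most protons pulls it in tightest. Nuclear charges: V^5+ (Z=23), Ti^4+ (Z=22), Sc^3+ (Z=21), Ca^2+ (Z=20), K^+ (Z=19), P^3- (Z=15). Highest Z is smallest.
Merged order: V^5+ < Ti^4+ < Sc^3+ < Ca^2+ < K^+ < P^3- — Ti^4+ is number 2.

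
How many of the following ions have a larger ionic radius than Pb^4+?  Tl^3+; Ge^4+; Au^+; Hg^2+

3

Tabulating Z and e⁻: Ge^4+ (Z=32, 28 e⁻), Pb^4+ (Z=82, 78 e⁻), Tl^3+ (Z=81, 78 e⁻), Hg^2+ (Z=80, 78 e⁻), Au^+ (Z=79, 78 e⁻). Ge^4+ < Pb^4+ (same group, period 4 vs 6); Pb^4+ < Tl^3+ (both 78 e⁻, Z=82>81); Tl^3+ < Hg^2+ (isoelectronic, higher Z=81 is smaller); Hg^2+ < Au^+ (isoelectronic, higher Z=80 is smaller).
Placing each against Pb^4+: smaller — Ge^4+; larger — Tl^3+, Hg^2+, Au^+. So 3 are larger.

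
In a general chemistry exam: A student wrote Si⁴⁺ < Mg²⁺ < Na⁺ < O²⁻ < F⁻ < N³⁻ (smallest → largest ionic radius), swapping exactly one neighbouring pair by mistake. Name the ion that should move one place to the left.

F⁻

Check each adjacent pair. O²⁻ and F⁻ are reversed: they are isoelectronic (10 e⁻) and F has more protons than O (9 vs 8), making F⁻ smaller. No other neighbouring pair contradicts the periodic trends, so F⁻ is the ion listed too late.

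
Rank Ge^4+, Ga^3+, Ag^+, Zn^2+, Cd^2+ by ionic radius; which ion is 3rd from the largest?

Zn^2+

Work out protons and electrons: Ge^4+: 28 e⁻, Z=32, Ga^3+: 28 e⁻, Z=31, Zn^2+: 28 e⁻, Z=30, Cd^2+: 46 e⁻, Z=48, Ag^+: 46 e⁻, Z=47. Ge^4+ < Ga^3+ (both 28 e⁻, Z=32>31); Ga^3+ < Zn^2+ (isoelectronic, higher Z=31 is smaller); Zn^2+ < Cd^2+ (same group, 1 shell fewer); Cd^2+ < Ag^+ (both 46 e⁻, Z=48>47).
Full ascending order: Ge^4+ < Ga^3+ < Zn^2+ < Cd^2+ < Ag^+. Counting from the largest, position 3 is Zn^2+.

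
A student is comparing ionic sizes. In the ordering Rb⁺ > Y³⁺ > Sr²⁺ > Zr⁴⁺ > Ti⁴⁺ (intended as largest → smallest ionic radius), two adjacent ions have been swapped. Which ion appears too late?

Sr²⁺

The pair Y³⁺, Sr²⁺ is the wrong way round — both have 36 electrons but Z(Y)=39 > Z(Sr)=38, so Y³⁺ should be the smaller of the two. All other adjacent pairs agree with periodic trends, so Sr²⁺ is the misplaced ion.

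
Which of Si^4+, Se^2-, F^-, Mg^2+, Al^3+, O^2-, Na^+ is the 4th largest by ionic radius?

Na^+

Electron counts and nuclear charges: Si^4+: 10 e⁻, Z=14, Al^3+: 10 e⁻, Z=13, Mg^2+: 10 e⁻, Z=12, Na^+: 10 e⁻, Z=11, F^-: 10 e⁻, Z=9, O^2-: 10 e⁻, Z=8, Se^2-: 36 e⁻, Z=34. Si^4+ < Al^3+ (isoelectronic, higher Z=14 is smaller); Al^3+ < Mg^2+ (isoelectronic, higher Z=13 is smaller); Mg^2+ < Na^+ (isoelectronic, higher Z=12 is smaller); Na^+ < F^- (isoelectronic, higher Z=11 is smaller); F^- < O^2- (both 10 e⁻, Z=9>8); O^2- < Se^2- (same group, period 2 vs 4).
That gives Si^4+ < Al^3+ < Mg^2+ < Na^+ < F^- < O^2- < Se^2-. From the largest end, number 4 is Na^+.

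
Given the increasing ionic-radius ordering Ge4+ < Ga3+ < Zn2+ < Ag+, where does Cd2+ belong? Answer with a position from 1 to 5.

4

Tabulating Z and e⁻: Ge4+ (Z=32, 28 e⁻), Ga3+ (Z=31, 28 e⁻), Zn2+ (Z=30, 28 e⁻), Cd2+ (Z=48, 46 e⁻), Ag+ (Z=47, 46 e⁻). Ge4+ < Ga3+ (isoelectronic, higher Z=32 is smaller); Ga3+ < Zn2+ (isoelectronic, higher Z=31 is smaller); Zn2+ < Cd2+ (same group, period 4 vs 5); Cd2+ < Ag+ (isoelectronic, higher Z=48 is smaller).
Putting Cd2+ in gives Ge4+ < Ga3+ < Zn2+ < Cd2+ < Ag+; it lands at slot 4.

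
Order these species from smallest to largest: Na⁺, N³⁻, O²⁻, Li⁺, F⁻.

Li⁺ < Na⁺ < F⁻ < O²⁻ < N³⁻

Work out protons and electrons: Li⁺ has 2 e⁻ (Z=3), Na⁺ has 10 e⁻ (Z=11), F⁻ has 10 e⁻ (Z=9), O²⁻ has 10 e⁻ (Z=8), N³⁻ has 10 e⁻ (Z=7). Li⁺ < Na⁺ (same group, 1 shell fewer); Na⁺ < F⁻ (both 10 e⁻, Z=11>9); F⁻ < O²⁻ (isoelectronic, higher Z=9 is smaller); O²⁻ < N³⁻ (both 10 e⁻, Z=8>7).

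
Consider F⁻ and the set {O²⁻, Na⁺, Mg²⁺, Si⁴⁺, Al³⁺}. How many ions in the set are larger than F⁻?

Isoelectronic series (10 e⁻ each). Size is set by nuclear charge: more protons means a smaller ion. Si⁴⁺ (Z=14), Al³⁺ (Z=13), Mg²⁺ (Z=12), Na⁺ (Z=11), F⁻ (Z=9), O²⁻ (Z=8).
Placing each against F⁻: smaller — Si⁴⁺, Al³⁺, Mg²⁺, Na⁺; larger — O²⁻. That's 1.

1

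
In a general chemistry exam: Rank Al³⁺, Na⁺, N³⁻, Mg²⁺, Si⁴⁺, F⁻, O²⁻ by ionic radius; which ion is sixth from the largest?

Al³⁺

Isoelectronic series (10 e⁻ each). Size is set by nuclear charge: more protons means a smaller ion. Si⁴⁺ (Z=14), Al³⁺ (Z=13), Mg²⁺ (Z=12), Na⁺ (Z=11), F⁻ (Z=9), O²⁻ (Z=8), N³⁻ (Z=7).
Ordering: Si⁴⁺ < Al³⁺ < Mg²⁺ < Na⁺ < F⁻ < O²⁻ < N³⁻. The sixth largest is Al³⁺.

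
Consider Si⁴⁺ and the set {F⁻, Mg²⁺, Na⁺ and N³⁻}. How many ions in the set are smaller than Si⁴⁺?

0

Each ion has 10 electrons. The ranking follows nuclear charge in reverse — greater Z gives a smaller radius. Si⁴⁺ (Z=14), Mg²⁺ (Z=12), Na⁺ (Z=11), F⁻ (Z=9), N³⁻ (Z=7).
Overall: Si⁴⁺ < Mg²⁺ < Na⁺ < F⁻ < N³⁻. Si⁴⁺ has 0 below it and 4 above. So 0 are smaller.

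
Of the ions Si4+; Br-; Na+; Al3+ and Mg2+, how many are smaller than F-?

4

Electron counts and nuclear charges: Si4+ has 10 e⁻ (Z=14), Al3+ has 10 e⁻ (Z=13), Mg2+ has 10 e⁻ (Z=12), Na+ has 10 e⁻ (Z=11), F- has 10 e⁻ (Z=9), Br- has 36 e⁻ (Z=35). Si4+ < Al3+ (isoelectronic, higher Z=14 is smaller); Al3+ < Mg2+ (both 10 e⁻, Z=13>12); Mg2+ < Na+ (isoelectronic, higher Z=12 is smaller); Na+ < F- (both 10 e⁻, Z=11>9); F- < Br- (same group, 2 shells fewer).
Overall: Si4+ < Al3+ < Mg2+ < Na+ < F- < Br-. F- has 4 below it and 1 above. Count: 4.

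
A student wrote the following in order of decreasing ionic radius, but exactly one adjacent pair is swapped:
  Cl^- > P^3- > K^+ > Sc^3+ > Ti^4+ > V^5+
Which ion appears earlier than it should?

Scanning neighbour by neighbour, only Cl^-/P^3- violates a trend: Cl^- and P^3- share 18 electrons; the higher nuclear charge on Cl (Z=17) contracts it more, so Cl^- < P^3-. That makes Cl^- the one sitting a position early relative to where it belongs.

Cl^-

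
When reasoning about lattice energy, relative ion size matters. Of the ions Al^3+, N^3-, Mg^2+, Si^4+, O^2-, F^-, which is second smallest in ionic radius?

Al^3+

Each ion has 10 electrons. The ranking follows nuclear charge in reverse — greater Z gives a smaller radius. Si^4+ (Z=14), Al^3+ (Z=13), Mg^2+ (Z=12), F^- (Z=9), O^2- (Z=8), N^3- (Z=7).
Full ascending order: Si^4+ < Al^3+ < Mg^2+ < F^- < O^2- < N^3-. Counting from the smallest, position 2 is Al^3+.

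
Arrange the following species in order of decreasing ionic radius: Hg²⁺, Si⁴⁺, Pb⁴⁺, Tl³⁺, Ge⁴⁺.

First list Z and electron count for each: Si⁴⁺ (Z=14, 10 e⁻), Ge⁴⁺ (Z=32, 28 e⁻), Pb⁴⁺ (Z=82, 78 e⁻), Tl³⁺ (Z=81, 78 e⁻), Hg²⁺ (Z=80, 78 e⁻). Si⁴⁺ < Ge⁴⁺ (same group, period 3 vs 4); Ge⁴⁺ < Pb⁴⁺ (same group, period 4 vs 6); Pb⁴⁺ < Tl³⁺ (isoelectronic, higher Z=82 is smaller); Tl³⁺ < Hg²⁺ (both 78 e⁻, Z=81>80).

Hg²⁺ > Tl³⁺ > Pb⁴⁺ > Ge⁴⁺ > Si⁴⁺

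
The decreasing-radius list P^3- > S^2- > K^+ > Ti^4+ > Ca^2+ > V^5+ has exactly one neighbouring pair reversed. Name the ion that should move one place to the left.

Ca^2+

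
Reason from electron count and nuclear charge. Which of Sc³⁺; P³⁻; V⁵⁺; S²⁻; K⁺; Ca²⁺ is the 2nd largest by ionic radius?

S²⁻

All of these have 18 electrons (isoelectronic). With the same electron cloud, the ion with the most protons pulls it in tightest. Nuclear charges: V⁵⁺ (Z=23), Sc³⁺ (Z=21), Ca²⁺ (Z=20), K⁺ (Z=19), S²⁻ (Z=16), P³⁻ (Z=15). Highest Z is smallest.
So the order is V⁵⁺ < Sc³⁺ < Ca²⁺ < K⁺ < S²⁻ < P³⁻; the 2nd-largest ion is S²⁻.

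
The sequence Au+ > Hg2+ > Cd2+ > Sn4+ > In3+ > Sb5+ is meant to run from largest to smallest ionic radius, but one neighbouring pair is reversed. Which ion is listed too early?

The pair Sn4+, In3+ is the wrong way round — they are isoelectronic (46 e⁻) and Sn has more protons than In (50 vs 49), making Sn4+ smaller. All other adjacent pairs agree with periodic trends, so Sn4+ is the misplaced ion.

Sn4+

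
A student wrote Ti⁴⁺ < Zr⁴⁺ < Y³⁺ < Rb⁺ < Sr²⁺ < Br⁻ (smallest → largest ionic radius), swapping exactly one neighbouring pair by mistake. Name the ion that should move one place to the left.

Sr²⁺

The pair Rb⁺, Sr²⁺ is the wrong way round — they are isoelectronic (36 e⁻) and Sr has more protons than Rb (38 vs 37), making Sr²⁺ smaller. All other adjacent pairs agree with periodic trends, so Sr²⁺ is the misplaced ion.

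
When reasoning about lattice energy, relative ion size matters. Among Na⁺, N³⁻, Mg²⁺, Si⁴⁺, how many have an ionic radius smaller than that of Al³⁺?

These species are isoelectronic with 10 electrons. The only difference is the number of protons: Si⁴⁺ (Z=14), Al³⁺ (Z=13), Mg²⁺ (Z=12), Na⁺ (Z=11), N³⁻ (Z=7). The strongest nuclear pull (Si⁴⁺) gives the smallest ion.
Placing each against Al³⁺: smaller — Si⁴⁺; larger — Mg²⁺, Na⁺, N³⁻. So 1 is smaller.

1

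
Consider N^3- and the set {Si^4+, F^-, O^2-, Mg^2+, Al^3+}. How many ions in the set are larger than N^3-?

0

All of these have 10 electrons (isoelectronic). With the same electron cloud, the ion with the most protons pulls it in tightest. Nuclear charges: Si^4+ (Z=14), Al^3+ (Z=13), Mg^2+ (Z=12), F^- (Z=9), O^2- (Z=8), N^3- (Z=7). Highest Z is smallest.
Placing each against N^3-: smaller — Si^4+, Al^3+, Mg^2+, F^-, O^2-; larger — none. Count: 0.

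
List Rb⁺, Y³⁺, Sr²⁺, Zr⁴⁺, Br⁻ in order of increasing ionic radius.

Zr⁴⁺ < Y³⁺ < Sr²⁺ < Rb⁺ < Br⁻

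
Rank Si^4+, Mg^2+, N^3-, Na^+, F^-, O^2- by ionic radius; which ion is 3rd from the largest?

F^-

Isoelectronic series (10 e⁻ each). Size is set by nuclear charge: more protons means a smaller ion. Si^4+ (Z=14), Mg^2+ (Z=12), Na^+ (Z=11), F^- (Z=9), O^2- (Z=8), N^3- (Z=7).
That gives Si^4+ < Mg^2+ < Na^+ < F^- < O^2- < N^3-. From the largest end, number 3 is F^-.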